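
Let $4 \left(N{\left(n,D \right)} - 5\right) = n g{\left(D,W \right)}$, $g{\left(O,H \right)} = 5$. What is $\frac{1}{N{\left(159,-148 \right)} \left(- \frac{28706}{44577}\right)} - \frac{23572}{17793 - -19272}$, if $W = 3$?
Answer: $- \frac{11161702382}{17343002607} \approx -0.64359$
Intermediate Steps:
$N{\left(n,D \right)} = 5 + \frac{5 n}{4}$ ($N{\left(n,D \right)} = 5 + \frac{n 5}{4} = 5 + \frac{5 n}{4}$)
$\frac{1}{N{\left(159,-148 \right)} \left(- \frac{28706}{44577}\right)} - \frac{23572}{17793 - -19272} = \frac{1}{\left(5 + \frac{5}{4} \cdot 159\right) \left(- \frac{28706}{44577}\right)} - \frac{23572}{17793 - -19272} = \frac{1}{\left(5 + \frac{795}{4}\right) \left(\left(-28706\right) \frac{1}{44577}\right)} - \frac{23572}{17793 + 19272} = \frac{1}{\frac{815}{4} \left(- \frac{28706}{44577}\right)} - \frac{23572}{37065} = \frac{4}{815} \left(- \frac{44577}{28706}\right) - \frac{23572}{37065} = - \frac{89154}{11697695} - \frac{23572}{37065} = - \frac{11161702382}{17343002607}$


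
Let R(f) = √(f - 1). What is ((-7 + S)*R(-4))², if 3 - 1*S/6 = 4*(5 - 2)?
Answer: -18605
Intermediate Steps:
S = -54 (S = 18 - 24*(5 - 2) = 18 - 24*3 = 18 - 6*12 = 18 - 72 = -54)
R(f) = √(-1 + f)
((-7 + S)*R(-4))² = ((-7 - 54)*√(-1 - 4))² = (-61*I*√5)² = -18605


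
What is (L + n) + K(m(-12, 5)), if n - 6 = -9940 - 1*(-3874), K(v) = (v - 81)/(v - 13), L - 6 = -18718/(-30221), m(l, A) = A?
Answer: -365304233/60442 ≈ -6043.9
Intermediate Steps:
L = 200044/30221 (L = 6 - 18718/(-30221) = 6 - 18718*(-1/30221) = 6 + 18718/30221 = 200044/30221 ≈ 6.6194)
K(v) = (-81 + v)/(-13 + v)
n = -6060 (n = 6 + (-9940 - 1*(-3874)) = 6 + (-9940 + 3874) = 6 - 6066 = -6060)
(L + n) + K(m(-12, 5)) = (200044/30221 - 6060) + (-81 + 5)/(-13 + 5) = -182939216/30221 - 76/(-8) = -182939216/30221 - ⅛*(-76) = -182939216/30221 + 19/2 = -365304233/60442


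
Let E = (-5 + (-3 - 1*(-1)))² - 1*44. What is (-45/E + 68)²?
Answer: 3481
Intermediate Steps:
E = 5 (E = (-5 + (-3 + 1))² - 44 = (-5 - 2)² - 44 = (-7)² - 44 = 49 - 44 = 5)
(-45/E + 68)² = (-45/5 + 68)² = (-45*⅕ + 68)² = (-9 + 68)² = 59² = 3481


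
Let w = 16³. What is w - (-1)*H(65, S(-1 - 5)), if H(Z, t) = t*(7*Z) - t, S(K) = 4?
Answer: 5912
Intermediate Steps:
w = 4096
H(Z, t) = -t + 7*Z*t (H(Z, t) = 7*Z*t - t = -t + 7*Z*t)
w - (-1)*H(65, S(-1 - 5)) = 4096 - (-1)*4*(-1 + 7*65) = 4096 - (-1)*4*(-1 + 455) = 4096 - (-1)*4*454 = 4096 - (-1)*1816 = 4096 - 1*(-1816) = 4096 + 1816 = 5912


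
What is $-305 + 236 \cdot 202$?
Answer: $47367$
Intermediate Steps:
$-305 + 236 \cdot 202 = -305 + 47672 = 47367$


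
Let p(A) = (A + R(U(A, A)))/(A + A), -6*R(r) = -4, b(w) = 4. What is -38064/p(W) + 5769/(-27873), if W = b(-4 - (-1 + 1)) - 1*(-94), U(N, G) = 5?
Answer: -8664513005/114589 ≈ -75614.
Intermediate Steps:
R(r) = ⅔ (R(r) = -⅙*(-4) = ⅔)
W = 98 (W = 4 - 1*(-94) = 4 + 94 = 98)
p(A) = (⅔ + A)/(2*A) (p(A) = (A + ⅔)/(A + A) = (⅔ + A)/((2*A)) = (⅔ + A)*(1/(2*A)) = (⅔ + A)/(2*A))
-38064/p(W) + 5769/(-27873) = -38064*588/(2 + 3*98) + 5769/(-27873) = -38064*588/(2 + 294) + 5769*(-1/27873) = -38064/((⅙)*(1/98)*296) - 641/3097 = -38064/74/147 - 641/3097 = -38064*147/74 - 641/3097 = -2797704/37 - 641/3097 = -8664513005/114589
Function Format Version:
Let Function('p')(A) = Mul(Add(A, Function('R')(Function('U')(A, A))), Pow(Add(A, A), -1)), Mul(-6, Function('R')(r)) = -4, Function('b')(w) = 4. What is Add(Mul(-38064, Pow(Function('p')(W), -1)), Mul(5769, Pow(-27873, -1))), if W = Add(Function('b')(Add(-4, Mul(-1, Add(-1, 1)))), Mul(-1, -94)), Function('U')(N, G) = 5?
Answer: Rational(-8664513005, 114589) ≈ -75614.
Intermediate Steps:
Function('R')(r) = Rational(2, 3) (Function('R')(r) = Mul(Rational(-1, 6), -4) = Rational(2, 3))
W = 98 (W = Add(4, Mul(-1, -94)) = Add(4, 94) = 98)
Function('p')(A) = Mul(Rational(1, 2), Pow(A, -1), Add(Rational(2, 3), A)) (Function('p')(A) = Mul(Add(A, Rational(2, 3)), Pow(Add(A, A), -1)) = Mul(Add(Rational(2, 3), A), Pow(Mul(2, A), -1)) = Mul(Add(Rational(2, 3), A), Mul(Rational(1, 2), Pow(A, -1))) = Mul(Rational(1, 2), Pow(A, -1), Add(Rational(2, 3), A)))
Add(Mul(-38064, Pow(Function('p')(W), -1)), Mul(5769, Pow(-27873, -1))) = Add(Mul(-38064, Pow(Mul(Rational(1, 6), Pow(98, -1), Add(2, Mul(3, 98))), -1)), Mul(5769, Pow(-27873, -1))) = Add(Mul(-38064, Pow(Mul(Rational(1, 6), Rational(1, 98), Add(2, 294)), -1)), Mul(5769, Rational(-1, 27873))) = Add(Mul(-38064, Pow(Mul(Rational(1, 6), Rational(1, 98), 296), -1)), Rational(-641, 3097)) = Add(Mul(-38064, Pow(Rational(74, 147), -1)), Rational(-641, 3097)) = Add(Mul(-38064, Rational(147, 74)), Rational(-641, 3097)) = Add(Rational(-2797704, 37), Rational(-641, 3097)) = Rational(-8664513005, 114589)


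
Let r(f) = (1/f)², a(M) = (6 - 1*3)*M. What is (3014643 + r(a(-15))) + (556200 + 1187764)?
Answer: 9636179176/2025 ≈ 4.7586e+6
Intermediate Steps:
a(M) = 3*M (a(M) = (6 - 3)*M = 3*M)
r(f) = f⁻²
(3014643 + r(a(-15))) + (556200 + 1187764) = (3014643 + (3*(-15))⁻²) + (556200 + 1187764) = (3014643 + (-45)⁻²) + 1743964 = (3014643 + 1/2025) + 1743964 = 6104652076/2025 + 1743964 = 9636179176/2025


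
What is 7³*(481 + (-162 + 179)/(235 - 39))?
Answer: 660051/4 ≈ 1.6501e+5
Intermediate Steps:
7³*(481 + (-162 + 179)/(235 - 39)) = 343*(481 + 17/196) = 343*(94293/196) = 660051/4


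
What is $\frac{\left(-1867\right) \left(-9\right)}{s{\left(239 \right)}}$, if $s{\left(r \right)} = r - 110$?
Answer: $\frac{5601}{43} \approx 130.26$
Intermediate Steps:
$s{\left(r \right)} = -110 + r$ ($s{\left(r \right)} = r - 110 = -110 + r$)
$\frac{\left(-1867\right) \left(-9\right)}{s{\left(239 \right)}} = \frac{\left(-1867\right) \left(-9\right)}{-110 + 239} = \frac{16803}{129} = 16803 \cdot \frac{1}{129} = \frac{5601}{43}$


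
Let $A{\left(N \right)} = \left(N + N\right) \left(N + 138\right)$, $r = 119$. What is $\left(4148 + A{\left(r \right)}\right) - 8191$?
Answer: $57123$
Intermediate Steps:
$A{\left(N \right)} = 2 N \left(138 + N\right)$
$\left(4148 + A{\left(r \right)}\right) - 8191 = \left(4148 + 2 \cdot 119 \left(138 + 119\right)\right) - 8191 = \left(4148 + 2 \cdot 119 \cdot 257\right) - 8191 = \left(4148 + 61166\right) - 8191 = 65314 - 8191 = 57123$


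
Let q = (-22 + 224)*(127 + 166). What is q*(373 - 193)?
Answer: 10653480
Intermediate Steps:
q = 59186 (q = 202*293 = 59186)
q*(373 - 193) = 59186*(373 - 193) = 59186*180 = 10653480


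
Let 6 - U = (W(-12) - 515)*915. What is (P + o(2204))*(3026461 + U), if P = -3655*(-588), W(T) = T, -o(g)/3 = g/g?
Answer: 7540616816064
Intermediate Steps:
o(g) = -3 (o(g) = -3*g/g = -3*1 = -3)
P = 2149140
U = 482211 (U = 6 - (-12 - 515)*915 = 6 - (-527)*915 = 6 - 1*(-482205) = 6 + 482205 = 482211)
(P + o(2204))*(3026461 + U) = (2149140 - 3)*(3026461 + 482211) = 2149137*3508672 = 7540616816064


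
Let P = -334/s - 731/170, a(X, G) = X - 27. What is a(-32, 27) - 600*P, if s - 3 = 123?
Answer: 86341/21 ≈ 4111.5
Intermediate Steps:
s = 126 (s = 3 + 123 = 126)
a(X, G) = -27 + X
P = -4379/630 (P = -334/126 - 731/170 = -334*1/126 - 731*1/170 = -167/63 - 43/10 = -4379/630 ≈ -6.9508)
a(-32, 27) - 600*P = (-27 - 32) - 600*(-4379/630) = -59 + 87580/21 = 86341/21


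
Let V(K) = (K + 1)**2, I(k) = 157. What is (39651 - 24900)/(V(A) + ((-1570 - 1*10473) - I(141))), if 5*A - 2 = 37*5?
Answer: -33525/24376 ≈ -1.3753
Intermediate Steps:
A = 187/5 (A = 2/5 + (37*5)/5 = 2/5 + (1/5)*185 = 2/5 + 37 = 187/5 ≈ 37.400)
V(K) = (1 + K)**2
(39651 - 24900)/(V(A) + ((-1570 - 1*10473) - I(141))) = (39651 - 24900)/((1 + 187/5)**2 + ((-1570 - 1*10473) - 1*157)) = 14751/((192/5)**2 + ((-1570 - 10473) - 157)) = 14751/(36864/25 + (-12043 - 157)) = 14751/(36864/25 - 12200) = 14751/(-268136/25) = 14751*(-25/268136) = -33525/24376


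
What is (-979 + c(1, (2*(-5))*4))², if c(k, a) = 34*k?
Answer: 893025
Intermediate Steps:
(-979 + c(1, (2*(-5))*4))² = (-979 + 34*1)² = (-979 + 34)² = (-945)² = 893025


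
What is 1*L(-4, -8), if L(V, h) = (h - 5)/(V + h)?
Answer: 13/12 ≈ 1.0833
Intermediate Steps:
L(V, h) = (-5 + h)/(V + h)
1*L(-4, -8) = 1*((-5 - 8)/(-4 - 8)) = 1*(-13/(-12)) = 1*(-1/12*(-13)) = 1*(13/12) = 13/12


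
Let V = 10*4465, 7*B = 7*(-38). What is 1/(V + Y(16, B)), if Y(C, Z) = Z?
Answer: 1/44612 ≈ 2.2415e-5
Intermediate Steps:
B = -38 (B = (7*(-38))/7 = (⅐)*(-266) = -38)
V = 44650
1/(V + Y(16, B)) = 1/(44650 - 38) = 1/44612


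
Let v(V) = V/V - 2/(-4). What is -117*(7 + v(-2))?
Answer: -1989/2 ≈ -994.50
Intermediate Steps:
v(V) = 3/2 (v(V) = 1 - 2*(-¼) = 1 + ½ = 3/2)
-117*(7 + v(-2)) = -117*(7 + 3/2) = -117*17/2 = -1989/2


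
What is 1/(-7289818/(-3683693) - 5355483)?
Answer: -3683693/19727947948901 ≈ -1.8672e-7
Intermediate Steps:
1/(-7289818/(-3683693) - 5355483) = 1/(-7289818*(-1/3683693) - 5355483) = 1/(7289818/3683693 - 5355483) = 1/(-19727947948901/3683693) = -3683693/19727947948901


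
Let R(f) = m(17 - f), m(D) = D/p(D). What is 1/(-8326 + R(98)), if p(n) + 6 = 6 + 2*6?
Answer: -4/33331 ≈ -0.00012001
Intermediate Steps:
p(n) = 12 (p(n) = -6 + (6 + 2*6) = -6 + (6 + 12) = -6 + 18 = 12)
m(D) = D/12
R(f) = 17/12 - f/12 (R(f) = (17 - f)/12 = 17/12 - f/12)
1/(-8326 + R(98)) = 1/(-8326 + (17/12 - 1/12*98)) = 1/(-8326 + (17/12 - 49/6)) = 1/(-8326 - 27/4) = 1/(-33331/4) = -4/33331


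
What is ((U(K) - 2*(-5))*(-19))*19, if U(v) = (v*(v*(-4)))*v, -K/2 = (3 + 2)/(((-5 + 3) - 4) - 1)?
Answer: 205770/343 ≈ 599.91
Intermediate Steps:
K = 10/7 (K = -2*(3 + 2)/(((-5 + 3) - 4) - 1) = -10/((-2 - 4) - 1) = -10/(-6 - 1) = -10/(-7) = -10*(-1)/7 = -2*(-5/7) = 10/7 ≈ 1.4286)
U(v) = -4*v**3 (U(v) = (v*(-4*v))*v = (-4*v**2)*v = -4*v**3)
((U(K) - 2*(-5))*(-19))*19 = ((-4*(10/7)**3 - 2*(-5))*(-19))*19 = ((-4*1000/343 + 10)*(-19))*19 = ((-4000/343 + 10)*(-19))*19 = -570/343*(-19)*19 = (10830/343)*19 = 205770/343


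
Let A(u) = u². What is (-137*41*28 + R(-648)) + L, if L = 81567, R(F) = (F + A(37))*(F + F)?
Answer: -1010125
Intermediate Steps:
R(F) = 2*F*(1369 + F) (R(F) = (F + 37²)*(F + F) = (F + 1369)*(2*F) = (1369 + F)*(2*F) = 2*F*(1369 + F))
(-137*41*28 + R(-648)) + L = (-137*41*28 + 2*(-648)*(1369 - 648)) + 81567 = (-5617*28 + 2*(-648)*721) + 81567 = (-157276 - 934416) + 81567 = -1091692 + 81567 = -1010125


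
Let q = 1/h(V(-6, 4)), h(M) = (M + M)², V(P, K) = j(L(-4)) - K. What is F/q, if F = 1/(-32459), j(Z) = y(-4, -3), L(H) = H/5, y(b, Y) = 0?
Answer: -64/32459 ≈ -0.0019717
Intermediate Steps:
L(H) = H/5 (L(H) = H*(⅕) = H/5)
j(Z) = 0
V(P, K) = -K (V(P, K) = 0 - K = -K)
h(M) = 4*M² (h(M) = (2*M)² = 4*M²)
q = 1/64 (q = 1/(4*(-1*4)²) = 1/(4*(-4)²) = 1/(4*16) = 1/64 ≈ 0.015625)
F = -1/32459 ≈ -3.0808e-5
F/q = -1/(32459*1/64) = -1/32459*64 = -64/32459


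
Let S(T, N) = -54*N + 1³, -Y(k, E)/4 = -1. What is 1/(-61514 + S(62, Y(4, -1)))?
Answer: -1/61729 ≈ -1.6200e-5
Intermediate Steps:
Y(k, E) = 4 (Y(k, E) = -4*(-1) = 4)
S(T, N) = 1 - 54*N (S(T, N) = -54*N + 1 = 1 - 54*N)
1/(-61514 + S(62, Y(4, -1))) = 1/(-61514 + (1 - 54*4)) = 1/(-61514 + (1 - 216)) = 1/(-61514 - 215) = 1/(-61729) = -1/61729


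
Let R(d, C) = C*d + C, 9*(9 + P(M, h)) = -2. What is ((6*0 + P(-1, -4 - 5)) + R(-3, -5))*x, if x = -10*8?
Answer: -560/9 ≈ -62.222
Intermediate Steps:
P(M, h) = -83/9 (P(M, h) = -9 + (⅑)*(-2) = -9 - 2/9 = -83/9)
x = -80
R(d, C) = C + C*d
((6*0 + P(-1, -4 - 5)) + R(-3, -5))*x = ((6*0 - 83/9) - 5*(1 - 3))*(-80) = ((0 - 83/9) - 5*(-2))*(-80) = (-83/9 + 10)*(-80) = (7/9)*(-80) = -560/9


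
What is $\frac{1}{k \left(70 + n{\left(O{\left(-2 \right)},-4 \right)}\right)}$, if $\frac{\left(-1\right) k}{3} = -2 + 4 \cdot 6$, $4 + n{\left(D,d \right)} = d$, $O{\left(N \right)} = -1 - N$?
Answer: $- \frac{1}{4092} \approx -0.00024438$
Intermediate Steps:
$n{\left(D,d \right)} = -4 + d$
$k = -66$ ($k = - 3 \left(-2 + 4 \cdot 6\right) = - 3 \left(-2 + 24\right) = \left(-3\right) 22 = -66$)
$\frac{1}{k \left(70 + n{\left(O{\left(-2 \right)},-4 \right)}\right)} = \frac{1}{\left(-66\right) \left(70 - 8\right)} = \frac{1}{\left(-66\right) 62} = \frac{1}{-4092} = - \frac{1}{4092}$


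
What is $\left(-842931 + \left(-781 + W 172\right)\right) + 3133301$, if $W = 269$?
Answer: $2335857$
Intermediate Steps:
$\left(-842931 + \left(-781 + W 172\right)\right) + 3133301 = \left(-842931 + \left(-781 + 269 \cdot 172\right)\right) + 3133301 = \left(-842931 + \left(-781 + 46268\right)\right) + 3133301 = \left(-842931 + 45487\right) + 3133301 = -797444 + 3133301 = 2335857$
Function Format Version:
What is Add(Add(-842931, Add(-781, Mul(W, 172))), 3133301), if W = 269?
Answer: 2335857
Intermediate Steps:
Add(Add(-842931, Add(-781, Mul(W, 172))), 3133301) = Add(Add(-842931, Add(-781, Mul(269, 172))), 3133301) = Add(Add(-842931, Add(-781, 46268)), 3133301) = Add(Add(-842931, 45487), 3133301) = Add(-797444, 3133301) = 2335857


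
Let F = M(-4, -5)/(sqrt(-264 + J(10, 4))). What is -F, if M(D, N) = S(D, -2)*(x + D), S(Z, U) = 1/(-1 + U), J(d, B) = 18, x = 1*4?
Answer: 0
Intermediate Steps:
x = 4
M(D, N) = -4/3 - D/3 (M(D, N) = (4 + D)/(-1 - 2) = (4 + D)/(-3) = -(4 + D)/3 = -4/3 - D/3)
F = 0 (F = (-4/3 - 1/3*(-4))/(sqrt(-264 + 18)) = (-4/3 + 4/3)/(sqrt(-246)) = 0/((I*sqrt(246))) = 0*(-I*sqrt(246)/246) = 0)
-F = -1*0 = 0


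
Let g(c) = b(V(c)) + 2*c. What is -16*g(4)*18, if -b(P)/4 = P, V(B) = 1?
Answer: -1152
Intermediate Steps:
b(P) = -4*P
g(c) = -4 + 2*c (g(c) = -4*1 + 2*c = -4 + 2*c)
-16*g(4)*18 = -16*(-4 + 2*4)*18 = -16*(-4 + 8)*18 = -16*4*18 = -64*18 = -1152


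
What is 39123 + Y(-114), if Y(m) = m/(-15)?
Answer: 195653/5 ≈ 39131.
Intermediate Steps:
Y(m) = -m/15 (Y(m) = m*(-1/15) = -m/15)
39123 + Y(-114) = 39123 - 1/15*(-114) = 39123 + 38/5 = 195653/5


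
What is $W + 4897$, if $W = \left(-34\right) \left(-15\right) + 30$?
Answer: $5437$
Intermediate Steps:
$W = 540$ ($W = 510 + 30 = 540$)
$W + 4897 = 540 + 4897 = 5437$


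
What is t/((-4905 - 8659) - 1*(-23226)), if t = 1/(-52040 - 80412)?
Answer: -1/1279751224 ≈ -7.8140e-10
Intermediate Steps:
t = -1/132452 (t = 1/(-132452) = -1/132452 ≈ -7.5499e-6)
t/((-4905 - 8659) - 1*(-23226)) = -1/(132452*((-4905 - 8659) - 1*(-23226))) = -1/(132452*(-13564 + 23226)) = -1/132452/9662 = -1/132452*1/9662 = -1/1279751224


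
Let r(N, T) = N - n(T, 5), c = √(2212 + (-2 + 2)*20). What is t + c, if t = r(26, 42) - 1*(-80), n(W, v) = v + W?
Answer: 59 + 2*√553 ≈ 106.03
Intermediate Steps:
n(W, v) = W + v
c = 2*√553 (c = √(2212 + 0*20) = √(2212 + 0) = √2212 = 2*√553 ≈ 47.032)
r(N, T) = -5 + N - T (r(N, T) = N - (T + 5) = N - (5 + T) = N + (-5 - T) = -5 + N - T)
t = 59 (t = (-5 + 26 - 1*42) - 1*(-80) = (-5 + 26 - 42) + 80 = -21 + 80 = 59)
t + c = 59 + 2*√553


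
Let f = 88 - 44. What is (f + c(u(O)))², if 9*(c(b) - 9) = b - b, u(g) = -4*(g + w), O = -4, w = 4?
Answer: 2809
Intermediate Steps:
f = 44
u(g) = -16 - 4*g (u(g) = -4*(g + 4) = -4*(4 + g) = -16 - 4*g)
c(b) = 9 (c(b) = 9 + (b - b)/9 = 9 + (⅑)*0 = 9 + 0 = 9)
(f + c(u(O)))² = (44 + 9)² = 53² = 2809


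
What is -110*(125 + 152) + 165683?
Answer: 135213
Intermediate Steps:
-110*(125 + 152) + 165683 = -110*277 + 165683 = -30470 + 165683 = 135213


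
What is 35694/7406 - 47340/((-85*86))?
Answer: 30576159/2706893 ≈ 11.296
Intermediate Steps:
35694/7406 - 47340/((-85*86)) = 35694*(1/7406) - 47340/(-7310) = 17847/3703 - 47340*(-1/7310) = 17847/3703 + 4734/731 = 30576159/2706893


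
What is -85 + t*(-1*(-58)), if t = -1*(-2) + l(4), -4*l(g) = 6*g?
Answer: -317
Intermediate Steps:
l(g) = -3*g/2
t = -4 (t = -1*(-2) - 3/2*4 = 2 - 6 = -4)
-85 + t*(-1*(-58)) = -85 - (-4)*(-58) = -85 - 4*58 = -85 - 232 = -317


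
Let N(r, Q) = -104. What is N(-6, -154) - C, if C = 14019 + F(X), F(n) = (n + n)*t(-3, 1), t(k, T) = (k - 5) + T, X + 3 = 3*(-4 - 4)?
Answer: -14501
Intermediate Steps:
X = -27 (X = -3 + 3*(-4 - 4) = -3 + 3*(-8) = -3 - 24 = -27)
t(k, T) = -5 + T + k (t(k, T) = (-5 + k) + T = -5 + T + k)
F(n) = -14*n (F(n) = (n + n)*(-5 + 1 - 3) = (2*n)*(-7) = -14*n)
C = 14397 (C = 14019 - 14*(-27) = 14019 + 378 = 14397)
N(-6, -154) - C = -104 - 1*14397 = -104 - 14397 = -14501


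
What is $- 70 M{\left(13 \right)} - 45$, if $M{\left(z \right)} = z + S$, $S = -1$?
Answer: $-885$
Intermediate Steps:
$M{\left(z \right)} = -1 + z$ ($M{\left(z \right)} = z - 1 = -1 + z$)
$- 70 M{\left(13 \right)} - 45 = - 70 \left(-1 + 13\right) - 45 = \left(-70\right) 12 - 45 = -840 - 45 = -885$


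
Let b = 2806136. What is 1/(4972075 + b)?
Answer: 1/7778211 ≈ 1.2856e-7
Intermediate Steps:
1/(4972075 + b) = 1/(4972075 + 2806136) = 1/7778211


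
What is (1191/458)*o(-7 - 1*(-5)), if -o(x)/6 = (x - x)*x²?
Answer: 0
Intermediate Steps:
o(x) = 0 (o(x) = -6*(x - x)*x² = -0*x² = -6*0 = 0)
(1191/458)*o(-7 - 1*(-5)) = (1191/458)*0 = 0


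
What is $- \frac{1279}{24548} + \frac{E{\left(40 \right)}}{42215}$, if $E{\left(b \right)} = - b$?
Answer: $- \frac{10994981}{207258764} \approx -0.05305$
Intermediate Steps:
$- \frac{1279}{24548} + \frac{E{\left(40 \right)}}{42215} = - \frac{1279}{24548} + \frac{\left(-1\right) 40}{42215} = \left(-1279\right) \frac{1}{24548} - \frac{8}{8443} = - \frac{1279}{24548} - \frac{8}{8443} = - \frac{10994981}{207258764}$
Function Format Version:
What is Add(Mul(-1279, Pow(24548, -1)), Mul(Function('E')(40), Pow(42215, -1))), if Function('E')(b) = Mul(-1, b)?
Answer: Rational(-10994981, 207258764) ≈ -0.053050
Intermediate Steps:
Add(Mul(-1279, Pow(24548, -1)), Mul(Function('E')(40), Pow(42215, -1))) = Add(Mul(-1279, Pow(24548, -1)), Mul(Mul(-1, 40), Pow(42215, -1))) = Add(Mul(-1279, Rational(1, 24548)), Mul(-40, Rational(1, 42215))) = Add(Rational(-1279, 24548), Rational(-8, 8443)) = Rational(-10994981, 207258764)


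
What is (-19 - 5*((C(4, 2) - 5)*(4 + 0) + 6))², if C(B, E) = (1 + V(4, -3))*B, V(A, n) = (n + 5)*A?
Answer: 447561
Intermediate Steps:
V(A, n) = A*(5 + n) (V(A, n) = (5 + n)*A = A*(5 + n))
C(B, E) = 9*B (C(B, E) = (1 + 4*(5 - 3))*B = (1 + 4*2)*B = (1 + 8)*B = 9*B)
(-19 - 5*((C(4, 2) - 5)*(4 + 0) + 6))² = (-19 - 5*((9*4 - 5)*(4 + 0) + 6))² = (-19 - 5*((36 - 5)*4 + 6))² = (-19 - 5*(31*4 + 6))² = (-19 - 5*(124 + 6))² = (-19 - 5*130)² = (-19 - 650)² = (-669)² = 447561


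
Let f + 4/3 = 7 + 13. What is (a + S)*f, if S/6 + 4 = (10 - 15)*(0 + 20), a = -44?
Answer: -37408/3 ≈ -12469.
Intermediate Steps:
f = 56/3 (f = -4/3 + (7 + 13) = -4/3 + 20 = 56/3 ≈ 18.667)
S = -624 (S = -24 + 6*((10 - 15)*(0 + 20)) = -24 + 6*(-5*20) = -24 + 6*(-100) = -24 - 600 = -624)
(a + S)*f = (-44 - 624)*(56/3) = -668*56/3 = -37408/3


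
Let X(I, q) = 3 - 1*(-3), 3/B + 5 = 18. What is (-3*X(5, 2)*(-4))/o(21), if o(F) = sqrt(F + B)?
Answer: 12*sqrt(897)/23 ≈ 15.626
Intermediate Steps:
B = 3/13 (B = 3/(-5 + 18) = 3/13 ≈ 0.23077)
X(I, q) = 6 (X(I, q) = 3 + 3 = 6)
o(F) = sqrt(3/13 + F) (o(F) = sqrt(F + 3/13) = sqrt(3/13 + F))
(-3*X(5, 2)*(-4))/o(21) = (-3*6*(-4))/((sqrt(39 + 169*21)/13)) = (-18*(-4))/((sqrt(39 + 3549)/13)) = 72/((sqrt(3588)/13)) = 72/(((2*sqrt(897))/13)) = 72/((2*sqrt(897)/13)) = 72*(sqrt(897)/138) = 12*sqrt(897)/23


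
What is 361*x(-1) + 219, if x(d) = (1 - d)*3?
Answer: 2385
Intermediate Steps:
x(d) = 3 - 3*d
361*x(-1) + 219 = 361*(3 - 3*(-1)) + 219 = 361*(3 + 3) + 219 = 361*6 + 219 = 2166 + 219 = 2385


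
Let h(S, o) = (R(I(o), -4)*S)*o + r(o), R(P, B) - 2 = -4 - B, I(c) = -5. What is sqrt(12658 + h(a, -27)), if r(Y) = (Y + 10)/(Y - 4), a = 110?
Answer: 5*sqrt(258261)/31 ≈ 81.967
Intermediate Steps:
R(P, B) = -2 - B (R(P, B) = 2 + (-4 - B) = -2 - B)
r(Y) = (10 + Y)/(-4 + Y)
h(S, o) = (10 + o)/(-4 + o) + 2*S*o (h(S, o) = ((-2 - 1*(-4))*S)*o + (10 + o)/(-4 + o) = ((-2 + 4)*S)*o + (10 + o)/(-4 + o) = (2*S)*o + (10 + o)/(-4 + o) = 2*S*o + (10 + o)/(-4 + o) = (10 + o)/(-4 + o) + 2*S*o)
sqrt(12658 + h(a, -27)) = sqrt(12658 + (10 - 27 + 2*110*(-27)*(-4 - 27))/(-4 - 27)) = sqrt(12658 + (10 - 27 + 2*110*(-27)*(-31))/(-31)) = sqrt(12658 - (10 - 27 + 184140)/31) = sqrt(12658 - 1/31*184123) = sqrt(12658 - 184123/31) = sqrt(208275/31) = 5*sqrt(258261)/31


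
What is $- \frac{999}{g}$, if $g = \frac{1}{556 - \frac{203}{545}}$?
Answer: $- \frac{302514183}{545} \approx -5.5507 \cdot 10^{5}$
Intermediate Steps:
$g = \frac{545}{302817}$ ($g = \frac{1}{556 - \frac{203}{545}} = \frac{1}{\frac{302817}{545}} = \frac{545}{302817} \approx 0.0017998$)
$- \frac{999}{g} = - \frac{999}{\frac{545}{302817}} = \left(-999\right) \frac{302817}{545} = - \frac{302514183}{545}$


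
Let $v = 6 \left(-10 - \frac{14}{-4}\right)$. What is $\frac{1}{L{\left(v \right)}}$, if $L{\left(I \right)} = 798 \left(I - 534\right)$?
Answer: $- \frac{1}{457254} \approx -2.187 \cdot 10^{-6}$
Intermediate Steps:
$v = -39$ ($v = 6 \left(-10 - - \frac{7}{2}\right) = 6 \left(-10 + \frac{7}{2}\right) = 6 \left(- \frac{13}{2}\right) = -39$)
$L{\left(I \right)} = -426132 + 798 I$ ($L{\left(I \right)} = 798 \left(-534 + I\right) = -426132 + 798 I$)
$\frac{1}{L{\left(v \right)}} = \frac{1}{-426132 + 798 \left(-39\right)} = \frac{1}{-426132 - 31122} = \frac{1}{-457254} = - \frac{1}{457254}$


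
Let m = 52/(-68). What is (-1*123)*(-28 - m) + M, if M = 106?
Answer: 58751/17 ≈ 3455.9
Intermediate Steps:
m = -13/17 (m = 52*(-1/68) = -13/17 ≈ -0.76471)
(-1*123)*(-28 - m) + M = (-1*123)*(-28 - 1*(-13/17)) + 106 = -123*(-28 + 13/17) + 106 = -123*(-463/17) + 106 = 56949/17 + 106 = 58751/17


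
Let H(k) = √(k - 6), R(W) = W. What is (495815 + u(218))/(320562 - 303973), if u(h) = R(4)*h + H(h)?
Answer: 496687/16589 + 2*√53/16589 ≈ 29.942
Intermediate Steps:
H(k) = √(-6 + k)
u(h) = √(-6 + h) + 4*h (u(h) = 4*h + √(-6 + h) = √(-6 + h) + 4*h)
(495815 + u(218))/(320562 - 303973) = (495815 + (√(-6 + 218) + 4*218))/(320562 - 303973) = (495815 + (√212 + 872))/16589 = (495815 + (2*√53 + 872))*(1/16589) = (495815 + (872 + 2*√53))*(1/16589) = (496687 + 2*√53)*(1/16589) = 496687/16589 + 2*√53/16589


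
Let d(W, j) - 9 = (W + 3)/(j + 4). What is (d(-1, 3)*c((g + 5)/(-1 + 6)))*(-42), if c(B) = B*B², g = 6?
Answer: -103818/25 ≈ -4152.7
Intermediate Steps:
d(W, j) = 9 + (3 + W)/(4 + j) (d(W, j) = 9 + (W + 3)/(j + 4) = 9 + (3 + W)/(4 + j))
c(B) = B³
(d(-1, 3)*c((g + 5)/(-1 + 6)))*(-42) = (((39 - 1 + 9*3)/(4 + 3))*((6 + 5)/(-1 + 6))³)*(-42) = (((39 - 1 + 27)/7)*(11/5)³)*(-42) = (((⅐)*65)*(11*(⅕))³)*(-42) = (65*(11/5)³/7)*(-42) = ((65/7)*(1331/125))*(-42) = (17303/175)*(-42) = -103818/25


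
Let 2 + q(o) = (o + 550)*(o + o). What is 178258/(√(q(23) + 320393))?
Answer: 178258*√346749/346749 ≈ 302.72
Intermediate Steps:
q(o) = -2 + 2*o*(550 + o) (q(o) = -2 + (o + 550)*(o + o) = -2 + (550 + o)*(2*o) = -2 + 2*o*(550 + o))
178258/(√(q(23) + 320393)) = 178258/(√((-2 + 2*23² + 1100*23) + 320393)) = 178258/(√((-2 + 2*529 + 25300) + 320393)) = 178258/(√((-2 + 1058 + 25300) + 320393)) = 178258/(√(26356 + 320393)) = 178258/(√346749) = 178258*(√346749/346749) = 178258*√346749/346749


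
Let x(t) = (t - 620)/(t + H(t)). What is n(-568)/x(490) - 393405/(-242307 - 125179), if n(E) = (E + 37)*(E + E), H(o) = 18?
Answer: -56305026912579/23886590 ≈ -2.3572e+6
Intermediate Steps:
n(E) = 2*E*(37 + E) (n(E) = (37 + E)*(2*E) = 2*E*(37 + E))
x(t) = (-620 + t)/(18 + t) (x(t) = (t - 620)/(t + 18) = (-620 + t)/(18 + t))
n(-568)/x(490) - 393405/(-242307 - 125179) = (2*(-568)*(37 - 568))/(((-620 + 490)/(18 + 490))) - 393405/(-242307 - 125179) = (2*(-568)*(-531))/((-130/508)) - 393405/(-367486) = 603216/(((1/508)*(-130))) - 393405*(-1/367486) = 603216/(-65/254) + 393405/367486 = 603216*(-254/65) + 393405/367486 = -153216864/65 + 393405/367486 = -56305026912579/23886590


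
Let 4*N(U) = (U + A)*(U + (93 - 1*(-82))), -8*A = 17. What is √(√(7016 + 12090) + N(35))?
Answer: √(27615 + 16*√19106)/4 ≈ 43.176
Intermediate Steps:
A = -17/8 (A = -⅛*17 = -17/8 ≈ -2.1250)
N(U) = (175 + U)*(-17/8 + U)/4 (N(U) = ((U - 17/8)*(U + (93 - 1*(-82))))/4 = ((-17/8 + U)*(U + (93 + 82)))/4 = ((-17/8 + U)*(U + 175))/4 = ((-17/8 + U)*(175 + U))/4 = ((175 + U)*(-17/8 + U))/4 = (175 + U)*(-17/8 + U)/4)
√(√(7016 + 12090) + N(35)) = √(√(7016 + 12090) + (-2975/32 + (¼)*35² + (1383/32)*35)) = √(√19106 + (-2975/32 + (¼)*1225 + 48405/32)) = √(√19106 + (-2975/32 + 1225/4 + 48405/32)) = √(√19106 + 27615/16) = √(27615/16 + √19106)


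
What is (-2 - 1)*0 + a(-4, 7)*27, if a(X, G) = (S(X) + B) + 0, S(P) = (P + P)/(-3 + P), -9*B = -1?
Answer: 237/7 ≈ 33.857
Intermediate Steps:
B = 1/9 (B = -1/9*(-1) = 1/9 ≈ 0.11111)
S(P) = 2*P/(-3 + P) (S(P) = (2*P)/(-3 + P) = 2*P/(-3 + P))
a(X, G) = 1/9 + 2*X/(-3 + X) (a(X, G) = (2*X/(-3 + X) + 1/9) + 0 = (1/9 + 2*X/(-3 + X)) + 0 = 1/9 + 2*X/(-3 + X))
(-2 - 1)*0 + a(-4, 7)*27 = (-2 - 1)*0 + ((-3 + 19*(-4))/(9*(-3 - 4)))*27 = -3*0 + ((1/9)*(-3 - 76)/(-7))*27 = 0 + ((1/9)*(-1/7)*(-79))*27 = 0 + (79/63)*27 = 0 + 237/7 = 237/7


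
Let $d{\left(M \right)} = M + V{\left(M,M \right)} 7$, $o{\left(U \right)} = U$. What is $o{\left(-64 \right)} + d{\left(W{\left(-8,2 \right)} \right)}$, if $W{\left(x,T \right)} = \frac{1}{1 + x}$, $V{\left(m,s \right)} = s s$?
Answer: $-64$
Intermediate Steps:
$V{\left(m,s \right)} = s^{2}$
$d{\left(M \right)} = M + 7 M^{2}$ ($d{\left(M \right)} = M + M^{2} \cdot 7 = M + 7 M^{2}$)
$o{\left(-64 \right)} + d{\left(W{\left(-8,2 \right)} \right)} = -64 + \frac{1 + \frac{7}{1 - 8}}{1 - 8} = -64 + \frac{1 + \frac{7}{-7}}{-7} = -64 - \frac{1 + 7 \left(- \frac{1}{7}\right)}{7} = -64 - \frac{1 - 1}{7} = -64 - 0 = -64 + 0 = -64$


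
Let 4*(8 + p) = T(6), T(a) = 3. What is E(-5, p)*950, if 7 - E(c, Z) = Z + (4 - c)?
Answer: 9975/2 ≈ 4987.5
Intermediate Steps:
p = -29/4 (p = -8 + (¼)*3 = -8 + ¾ = -29/4 ≈ -7.2500)
E(c, Z) = 3 + c - Z (E(c, Z) = 7 - (Z + (4 - c)) = 7 - (4 + Z - c) = 7 + (-4 + c - Z) = 3 + c - Z)
E(-5, p)*950 = (3 - 5 - 1*(-29/4))*950 = (3 - 5 + 29/4)*950 = (21/4)*950 = 9975/2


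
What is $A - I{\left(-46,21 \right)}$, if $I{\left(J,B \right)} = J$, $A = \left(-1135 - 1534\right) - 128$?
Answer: $-2751$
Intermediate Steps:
$A = -2797$ ($A = -2669 - 128 = -2797$)
$A - I{\left(-46,21 \right)} = -2797 - -46 = -2797 + 46 = -2751$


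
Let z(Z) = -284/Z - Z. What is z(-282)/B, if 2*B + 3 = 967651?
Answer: 2494/4263699 ≈ 0.00058494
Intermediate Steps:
B = 483824 (B = -3/2 + (½)*967651 = -3/2 + 967651/2 = 483824)
z(Z) = -Z - 284/Z
z(-282)/B = (-1*(-282) - 284/(-282))/483824 = (282 - 284*(-1/282))*(1/483824) = (282 + 142/141)*(1/483824) = (39904/141)*(1/483824) = 2494/4263699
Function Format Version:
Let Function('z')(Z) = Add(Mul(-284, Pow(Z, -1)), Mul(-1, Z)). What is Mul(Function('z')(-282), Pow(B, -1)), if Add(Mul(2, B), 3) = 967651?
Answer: Rational(2494, 4263699) ≈ 0.00058494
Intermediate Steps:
B = 483824 (B = Add(Rational(-3, 2), Mul(Rational(1, 2), 967651)) = Add(Rational(-3, 2), Rational(967651, 2)) = 483824)
Function('z')(Z) = Add(Mul(-1, Z), Mul(-284, Pow(Z, -1)))
Mul(Function('z')(-282), Pow(B, -1)) = Mul(Add(Mul(-1, -282), Mul(-284, Pow(-282, -1))), Pow(483824, -1)) = Mul(Add(282, Mul(-284, Rational(-1, 282))), Rational(1, 483824)) = Mul(Add(282, Rational(142, 141)), Rational(1, 483824)) = Mul(Rational(39904, 141), Rational(1, 483824)) = Rational(2494, 4263699)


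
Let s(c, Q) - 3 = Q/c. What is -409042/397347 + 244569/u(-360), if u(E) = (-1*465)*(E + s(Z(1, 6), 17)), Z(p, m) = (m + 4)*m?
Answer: 117318530066/263636953071 ≈ 0.44500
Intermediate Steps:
Z(p, m) = m*(4 + m) (Z(p, m) = (4 + m)*m = m*(4 + m))
s(c, Q) = 3 + Q/c
u(E) = -6107/4 - 465*E (u(E) = (-1*465)*(E + (3 + 17/((6*(4 + 6))))) = -465*(E + (3 + 17/((6*10)))) = -465*(E + (3 + 17/60)) = -465*(E + 197/60) = -465*(197/60 + E) = -6107/4 - 465*E)
-409042/397347 + 244569/u(-360) = -409042/397347 + 244569/(-6107/4 - 465*(-360)) = -409042*1/397347 + 244569/(-6107/4 + 167400) = -409042/397347 + 244569/(663493/4) = -409042/397347 + 244569*(4/663493) = -409042/397347 + 978276/663493 = 117318530066/263636953071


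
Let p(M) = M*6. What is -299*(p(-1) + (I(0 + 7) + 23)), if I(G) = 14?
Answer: -9269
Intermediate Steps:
p(M) = 6*M
-299*(p(-1) + (I(0 + 7) + 23)) = -299*(6*(-1) + (14 + 23)) = -299*(-6 + 37) = -299*31 = -9269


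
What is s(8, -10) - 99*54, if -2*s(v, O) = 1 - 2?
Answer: -10691/2 ≈ -5345.5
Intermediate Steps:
s(v, O) = 1/2 (s(v, O) = -(1 - 2)/2 = -1/2*(-1) = 1/2)
s(8, -10) - 99*54 = 1/2 - 99*54 = 1/2 - 5346 = -10691/2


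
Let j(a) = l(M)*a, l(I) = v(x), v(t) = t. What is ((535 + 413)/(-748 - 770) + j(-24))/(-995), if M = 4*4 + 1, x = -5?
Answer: -30202/251735 ≈ -0.11998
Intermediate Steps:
M = 17 (M = 16 + 1 = 17)
l(I) = -5
j(a) = -5*a
((535 + 413)/(-748 - 770) + j(-24))/(-995) = ((535 + 413)/(-748 - 770) - 5*(-24))/(-995) = (948/(-1518) + 120)*(-1/995) = (948*(-1/1518) + 120)*(-1/995) = (-158/253 + 120)*(-1/995) = (30202/253)*(-1/995) = -30202/251735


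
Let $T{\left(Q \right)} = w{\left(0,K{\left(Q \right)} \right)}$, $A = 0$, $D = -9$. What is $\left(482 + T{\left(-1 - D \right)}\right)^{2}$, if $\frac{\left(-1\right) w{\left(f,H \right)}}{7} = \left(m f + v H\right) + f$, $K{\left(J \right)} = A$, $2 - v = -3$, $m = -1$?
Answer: $232324$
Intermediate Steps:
$v = 5$ ($v = 2 - -3 = 2 + 3 = 5$)
$K{\left(J \right)} = 0$
$w{\left(f,H \right)} = - 35 H$ ($w{\left(f,H \right)} = - 7 \left(\left(- f + 5 H\right) + f\right) = - 7 \cdot 5 H = - 35 H$)
$T{\left(Q \right)} = 0$ ($T{\left(Q \right)} = \left(-35\right) 0 = 0$)
$\left(482 + T{\left(-1 - D \right)}\right)^{2} = \left(482 + 0\right)^{2} = 482^{2} = 232324$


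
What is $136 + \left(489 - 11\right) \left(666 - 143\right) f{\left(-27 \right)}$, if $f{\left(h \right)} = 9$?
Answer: $2250082$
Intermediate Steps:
$136 + \left(489 - 11\right) \left(666 - 143\right) f{\left(-27 \right)} = 136 + \left(489 - 11\right) \left(666 - 143\right) 9 = 136 + 478 \cdot 523 \cdot 9 = 136 + 249994 \cdot 9 = 136 + 2249946 = 2250082$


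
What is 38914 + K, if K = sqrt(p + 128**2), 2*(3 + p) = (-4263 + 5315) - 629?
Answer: 38914 + sqrt(66370)/2 ≈ 39043.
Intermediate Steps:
p = 417/2 (p = -3 + ((-4263 + 5315) - 629)/2 = -3 + (1052 - 629)/2 = -3 + (1/2)*423 = -3 + 423/2 = 417/2 ≈ 208.50)
K = sqrt(66370)/2 (K = sqrt(417/2 + 128**2) = sqrt(417/2 + 16384) = sqrt(33185/2) = sqrt(66370)/2 ≈ 128.81)
38914 + K = 38914 + sqrt(66370)/2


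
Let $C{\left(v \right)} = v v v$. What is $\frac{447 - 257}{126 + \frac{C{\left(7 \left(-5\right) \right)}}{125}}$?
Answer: $- \frac{190}{217} \approx -0.87558$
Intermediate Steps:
$C{\left(v \right)} = v^{3}$ ($C{\left(v \right)} = v^{2} v = v^{3}$)
$\frac{447 - 257}{126 + \frac{C{\left(7 \left(-5\right) \right)}}{125}} = \frac{447 - 257}{126 + \frac{\left(7 \left(-5\right)\right)^{3}}{125}} = \frac{190}{126 + \left(-35\right)^{3} \cdot \frac{1}{125}} = \frac{190}{126 - 343} = \frac{190}{-217} = 190 \left(- \frac{1}{217}\right) = - \frac{190}{217}$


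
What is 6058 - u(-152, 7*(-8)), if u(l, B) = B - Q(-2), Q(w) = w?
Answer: 6112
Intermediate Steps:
u(l, B) = 2 + B (u(l, B) = B - 1*(-2) = B + 2 = 2 + B)
6058 - u(-152, 7*(-8)) = 6058 - (2 + 7*(-8)) = 6058 - (2 - 56) = 6058 - 1*(-54) = 6058 + 54 = 6112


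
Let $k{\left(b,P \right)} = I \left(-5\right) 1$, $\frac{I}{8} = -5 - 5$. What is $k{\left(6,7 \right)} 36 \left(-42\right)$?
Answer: $-604800$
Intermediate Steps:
$I = -80$ ($I = 8 \left(-5 - 5\right) = 8 \left(-10\right) = -80$)
$k{\left(b,P \right)} = 400$ ($k{\left(b,P \right)} = \left(-80\right) \left(-5\right) 1 = 400 \cdot 1 = 400$)
$k{\left(6,7 \right)} 36 \left(-42\right) = 400 \cdot 36 \left(-42\right) = 14400 \left(-42\right) = -604800$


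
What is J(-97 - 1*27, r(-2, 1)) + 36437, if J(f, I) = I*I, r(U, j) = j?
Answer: 36438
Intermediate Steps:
J(f, I) = I**2
J(-97 - 1*27, r(-2, 1)) + 36437 = 1**2 + 36437 = 1 + 36437 = 36438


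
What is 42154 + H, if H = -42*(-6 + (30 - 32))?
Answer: 42490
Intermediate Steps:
H = 336 (H = -42*(-6 - 2) = -42*(-8) = 336)
42154 + H = 42154 + 336 = 42490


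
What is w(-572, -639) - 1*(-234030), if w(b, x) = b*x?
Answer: 599538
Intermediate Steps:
w(-572, -639) - 1*(-234030) = -572*(-639) - 1*(-234030) = 365508 + 234030 = 599538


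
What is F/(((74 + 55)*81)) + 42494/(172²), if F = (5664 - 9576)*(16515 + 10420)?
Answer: -12080673553/1198152 ≈ -10083.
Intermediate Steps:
F = -105369720 (F = -3912*26935 = -105369720)
F/(((74 + 55)*81)) + 42494/(172²) = -105369720*1/(81*(74 + 55)) + 42494/(172²) = -105369720/(129*81) + 42494/29584 = -105369720/10449 + 42494*(1/29584) = -105369720*1/10449 + 21247/14792 = -35123240/3483 + 21247/14792 = -12080673553/1198152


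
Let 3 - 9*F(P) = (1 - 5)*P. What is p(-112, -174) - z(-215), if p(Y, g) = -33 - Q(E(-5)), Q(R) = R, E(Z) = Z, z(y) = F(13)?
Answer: -307/9 ≈ -34.111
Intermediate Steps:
F(P) = ⅓ + 4*P/9 (F(P) = ⅓ - (1 - 5)*P/9 = ⅓ - (-4)*P/9 = ⅓ + 4*P/9)
z(y) = 55/9 (z(y) = ⅓ + (4/9)*13 = ⅓ + 52/9 = 55/9)
p(Y, g) = -28 (p(Y, g) = -33 - 1*(-5) = -33 + 5 = -28)
p(-112, -174) - z(-215) = -28 - 1*55/9 = -28 - 55/9 = -307/9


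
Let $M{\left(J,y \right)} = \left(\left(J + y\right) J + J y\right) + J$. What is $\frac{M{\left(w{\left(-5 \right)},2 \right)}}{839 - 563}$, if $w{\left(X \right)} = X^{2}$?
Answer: $\frac{125}{46} \approx 2.7174$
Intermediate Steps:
$M{\left(J,y \right)} = J + J y + J \left(J + y\right)$ ($M{\left(J,y \right)} = \left(J \left(J + y\right) + J y\right) + J = \left(J y + J \left(J + y\right)\right) + J = J + J y + J \left(J + y\right)$)
$\frac{M{\left(w{\left(-5 \right)},2 \right)}}{839 - 563} = \frac{\left(-5\right)^{2} \left(1 + \left(-5\right)^{2} + 2 \cdot 2\right)}{839 - 563} = \frac{25 \left(1 + 25 + 4\right)}{276} = \frac{25 \cdot 30}{276} = \frac{1}{276} \cdot 750 = \frac{125}{46}$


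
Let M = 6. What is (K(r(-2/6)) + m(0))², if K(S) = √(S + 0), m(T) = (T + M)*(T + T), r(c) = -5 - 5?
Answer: -10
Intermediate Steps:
r(c) = -10
m(T) = 2*T*(6 + T) (m(T) = (T + 6)*(T + T) = (6 + T)*(2*T) = 2*T*(6 + T))
K(S) = √S
(K(r(-2/6)) + m(0))² = (√(-10) + 2*0*(6 + 0))² = (I*√10 + 2*0*6)² = (I*√10 + 0)² = (I*√10)² = -10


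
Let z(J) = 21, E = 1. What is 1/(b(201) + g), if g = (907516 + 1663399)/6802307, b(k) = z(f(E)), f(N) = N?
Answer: 6802307/145419362 ≈ 0.046777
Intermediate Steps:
b(k) = 21
g = 2570915/6802307 (g = 2570915*(1/6802307) = 2570915/6802307 ≈ 0.37795)
1/(b(201) + g) = 1/(21 + 2570915/6802307) = 1/(145419362/6802307) = 6802307/145419362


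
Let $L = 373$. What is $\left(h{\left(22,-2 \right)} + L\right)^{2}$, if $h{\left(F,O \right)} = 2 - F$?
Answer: $124609$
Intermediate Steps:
$\left(h{\left(22,-2 \right)} + L\right)^{2} = \left(\left(2 - 22\right) + 373\right)^{2} = \left(-20 + 373\right)^{2} = 353^{2} = 124609$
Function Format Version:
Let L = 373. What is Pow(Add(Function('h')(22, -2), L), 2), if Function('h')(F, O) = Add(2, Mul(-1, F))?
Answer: 124609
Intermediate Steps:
Pow(Add(Function('h')(22, -2), L), 2) = Pow(Add(Add(2, Mul(-1, 22)), 373), 2) = Pow(Add(Add(2, -22), 373), 2) = Pow(Add(-20, 373), 2) = Pow(353, 2) = 124609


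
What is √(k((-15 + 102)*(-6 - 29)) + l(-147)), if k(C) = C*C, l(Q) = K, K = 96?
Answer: √9272121 ≈ 3045.0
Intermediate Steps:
l(Q) = 96
k(C) = C²
√(k((-15 + 102)*(-6 - 29)) + l(-147)) = √(((-15 + 102)*(-6 - 29))² + 96) = √((87*(-35))² + 96) = √((-3045)² + 96) = √(9272025 + 96) = √9272121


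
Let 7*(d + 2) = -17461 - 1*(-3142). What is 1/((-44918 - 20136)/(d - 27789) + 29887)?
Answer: 104428/3121267325 ≈ 3.3457e-5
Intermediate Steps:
d = -14333/7 (d = -2 + (-17461 - 1*(-3142))/7 = -2 + (-17461 + 3142)/7 = -2 + (⅐)*(-14319) = -2 - 14319/7 = -14333/7 ≈ -2047.6)
1/((-44918 - 20136)/(d - 27789) + 29887) = 1/((-44918 - 20136)/(-14333/7 - 27789) + 29887) = 1/(-65054/(-208856/7) + 29887) = 1/(-65054*(-7/208856) + 29887) = 1/(227689/104428 + 29887) = 1/(3121267325/104428) = 104428/3121267325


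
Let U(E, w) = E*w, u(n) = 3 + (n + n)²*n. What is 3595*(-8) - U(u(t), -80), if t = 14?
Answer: 849560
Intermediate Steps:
u(n) = 3 + 4*n³ (u(n) = 3 + (2*n)²*n = 3 + (4*n²)*n = 3 + 4*n³)
3595*(-8) - U(u(t), -80) = 3595*(-8) - (3 + 4*14³)*(-80) = -28760 - (3 + 4*2744)*(-80) = -28760 - (3 + 10976)*(-80) = -28760 - 10979*(-80) = -28760 - 1*(-878320) = -28760 + 878320 = 849560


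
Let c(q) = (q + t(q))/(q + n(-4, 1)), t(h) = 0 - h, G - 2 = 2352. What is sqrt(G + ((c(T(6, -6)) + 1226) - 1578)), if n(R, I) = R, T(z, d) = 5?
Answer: sqrt(2002) ≈ 44.744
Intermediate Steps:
G = 2354 (G = 2 + 2352 = 2354)
t(h) = -h
c(q) = 0 (c(q) = (q - q)/(q - 4) = 0/(-4 + q) = 0)
sqrt(G + ((c(T(6, -6)) + 1226) - 1578)) = sqrt(2354 + ((0 + 1226) - 1578)) = sqrt(2354 + (1226 - 1578)) = sqrt(2354 - 352) = sqrt(2002)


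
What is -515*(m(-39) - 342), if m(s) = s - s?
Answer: 176130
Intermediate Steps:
m(s) = 0
-515*(m(-39) - 342) = -515*(0 - 342) = -515*(-342) = 176130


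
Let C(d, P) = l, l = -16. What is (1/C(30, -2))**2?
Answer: 1/256 ≈ 0.0039063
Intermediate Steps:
C(d, P) = -16
(1/C(30, -2))**2 = (1/(-16))**2 = (-1/16)**2 = 1/256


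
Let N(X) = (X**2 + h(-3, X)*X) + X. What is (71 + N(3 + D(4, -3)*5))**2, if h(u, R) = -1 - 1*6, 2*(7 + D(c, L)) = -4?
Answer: 4355569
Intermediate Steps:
D(c, L) = -9 (D(c, L) = -7 + (1/2)*(-4) = -7 - 2 = -9)
h(u, R) = -7 (h(u, R) = -1 - 6 = -7)
N(X) = X**2 - 6*X (N(X) = (X**2 - 7*X) + X = X**2 - 6*X)
(71 + N(3 + D(4, -3)*5))**2 = (71 + (3 - 9*5)*(-6 + (3 - 9*5)))**2 = (71 + (3 - 45)*(-6 + (3 - 45)))**2 = (71 - 42*(-6 - 42))**2 = (71 - 42*(-48))**2 = (71 + 2016)**2 = 2087**2 = 4355569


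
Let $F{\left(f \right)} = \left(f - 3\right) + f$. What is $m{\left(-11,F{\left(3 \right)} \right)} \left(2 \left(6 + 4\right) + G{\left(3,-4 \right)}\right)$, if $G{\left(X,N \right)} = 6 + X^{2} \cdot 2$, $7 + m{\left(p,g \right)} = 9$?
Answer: $88$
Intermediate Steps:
$F{\left(f \right)} = -3 + 2 f$ ($F{\left(f \right)} = \left(-3 + f\right) + f = -3 + 2 f$)
$m{\left(p,g \right)} = 2$ ($m{\left(p,g \right)} = -7 + 9 = 2$)
$G{\left(X,N \right)} = 6 + 2 X^{2}$
$m{\left(-11,F{\left(3 \right)} \right)} \left(2 \left(6 + 4\right) + G{\left(3,-4 \right)}\right) = 2 \left(2 \left(6 + 4\right) + \left(6 + 2 \cdot 3^{2}\right)\right) = 2 \left(2 \cdot 10 + \left(6 + 2 \cdot 9\right)\right) = 2 \left(20 + \left(6 + 18\right)\right) = 2 \left(20 + 24\right) = 2 \cdot 44 = 88$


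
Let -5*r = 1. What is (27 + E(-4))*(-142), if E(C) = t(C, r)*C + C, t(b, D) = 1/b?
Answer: -3408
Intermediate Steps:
r = -⅕ (r = -⅕*1 = -⅕ ≈ -0.20000)
E(C) = 1 + C (E(C) = C/C + C = 1 + C)
(27 + E(-4))*(-142) = (27 + (1 - 4))*(-142) = (27 - 3)*(-142) = 24*(-142) = -3408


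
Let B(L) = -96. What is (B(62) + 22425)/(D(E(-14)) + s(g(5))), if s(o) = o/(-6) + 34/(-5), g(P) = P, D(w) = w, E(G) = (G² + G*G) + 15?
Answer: 669870/11981 ≈ 55.911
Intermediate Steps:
E(G) = 15 + 2*G² (E(G) = (G² + G²) + 15 = 2*G² + 15 = 15 + 2*G²)
s(o) = -34/5 - o/6 (s(o) = o*(-⅙) + 34*(-⅕) = -o/6 - 34/5 = -34/5 - o/6)
(B(62) + 22425)/(D(E(-14)) + s(g(5))) = (-96 + 22425)/((15 + 2*(-14)²) + (-34/5 - ⅙*5)) = 22329/((15 + 2*196) + (-34/5 - ⅚)) = 22329/((15 + 392) - 229/30) = 22329/(407 - 229/30) = 22329/(11981/30) = 22329*(30/11981) = 669870/11981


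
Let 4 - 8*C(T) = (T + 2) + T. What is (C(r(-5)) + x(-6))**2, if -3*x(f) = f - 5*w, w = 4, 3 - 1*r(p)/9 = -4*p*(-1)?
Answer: 66049/36 ≈ 1834.7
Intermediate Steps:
r(p) = 27 - 36*p (r(p) = 27 - 9*(-4*p)*(-1) = 27 - 36*p)
x(f) = 20/3 - f/3 (x(f) = -(f - 5*4)/3 = -(f - 20)/3 = -(-20 + f)/3 = 20/3 - f/3)
C(T) = 1/4 - T/4 (C(T) = 1/2 - ((T + 2) + T)/8 = 1/2 - ((2 + T) + T)/8 = 1/2 - (2 + 2*T)/8 = 1/2 + (-1/4 - T/4) = 1/4 - T/4)
(C(r(-5)) + x(-6))**2 = ((1/4 - (27 - 36*(-5))/4) + (20/3 - 1/3*(-6)))**2 = ((1/4 - (27 + 180)/4) + (20/3 + 2))**2 = ((1/4 - 1/4*207) + 26/3)**2 = ((1/4 - 207/4) + 26/3)**2 = (-103/2 + 26/3)**2 = (-257/6)**2 = 66049/36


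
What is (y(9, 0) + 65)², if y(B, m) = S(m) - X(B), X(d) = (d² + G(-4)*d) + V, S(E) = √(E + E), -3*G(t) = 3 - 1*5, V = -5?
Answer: 289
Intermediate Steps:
G(t) = ⅔ (G(t) = -(3 - 1*5)/3 = -(3 - 5)/3 = -⅓*(-2) = ⅔)
S(E) = √2*√E (S(E) = √(2*E) = √2*√E)
X(d) = -5 + d² + 2*d/3 (X(d) = (d² + 2*d/3) - 5 = -5 + d² + 2*d/3)
y(B, m) = 5 - B² - 2*B/3 + √2*√m (y(B, m) = √2*√m - (-5 + B² + 2*B/3) = √2*√m + (5 - B² - 2*B/3) = 5 - B² - 2*B/3 + √2*√m)
(y(9, 0) + 65)² = ((5 - 1*9² - ⅔*9 + √2*√0) + 65)² = ((5 - 1*81 - 6 + √2*0) + 65)² = ((5 - 81 - 6 + 0) + 65)² = (-82 + 65)² = (-17)² = 289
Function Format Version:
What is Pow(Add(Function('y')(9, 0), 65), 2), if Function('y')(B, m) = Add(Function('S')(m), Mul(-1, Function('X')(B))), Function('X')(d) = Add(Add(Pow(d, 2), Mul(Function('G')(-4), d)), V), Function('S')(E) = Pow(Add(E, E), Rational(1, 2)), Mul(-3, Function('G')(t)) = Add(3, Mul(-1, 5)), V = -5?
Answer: 289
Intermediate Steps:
Function('G')(t) = Rational(2, 3) (Function('G')(t) = Mul(Rational(-1, 3), Add(3, Mul(-1, 5))) = Mul(Rational(-1, 3), Add(3, -5)) = Mul(Rational(-1, 3), -2) = Rational(2, 3))
Function('S')(E) = Mul(Pow(2, Rational(1, 2)), Pow(E, Rational(1, 2))) (Function('S')(E) = Pow(Mul(2, E), Rational(1, 2)) = Mul(Pow(2, Rational(1, 2)), Pow(E, Rational(1, 2))))
Function('X')(d) = Add(-5, Pow(d, 2), Mul(Rational(2, 3), d)) (Function('X')(d) = Add(Add(Pow(d, 2), Mul(Rational(2, 3), d)), -5) = Add(-5, Pow(d, 2), Mul(Rational(2, 3), d)))
Function('y')(B, m) = Add(5, Mul(-1, Pow(B, 2)), Mul(Rational(-2, 3), B), Mul(Pow(2, Rational(1, 2)), Pow(m, Rational(1, 2)))) (Function('y')(B, m) = Add(Mul(Pow(2, Rational(1, 2)), Pow(m, Rational(1, 2))), Mul(-1, Add(-5, Pow(B, 2), Mul(Rational(2, 3), B)))) = Add(Mul(Pow(2, Rational(1, 2)), Pow(m, Rational(1, 2))), Add(5, Mul(-1, Pow(B, 2)), Mul(Rational(-2, 3), B))) = Add(5, Mul(-1, Pow(B, 2)), Mul(Rational(-2, 3), B), Mul(Pow(2, Rational(1, 2)), Pow(m, Rational(1, 2)))))
Pow(Add(Function('y')(9, 0), 65), 2) = Pow(Add(Add(5, Mul(-1, Pow(9, 2)), Mul(Rational(-2, 3), 9), Mul(Pow(2, Rational(1, 2)), Pow(0, Rational(1, 2)))), 65), 2) = Pow(Add(Add(5, Mul(-1, 81), -6, Mul(Pow(2, Rational(1, 2)), 0)), 65), 2) = Pow(Add(Add(5, -81, -6, 0), 65), 2) = Pow(Add(-82, 65), 2) = Pow(-17, 2) = 289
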